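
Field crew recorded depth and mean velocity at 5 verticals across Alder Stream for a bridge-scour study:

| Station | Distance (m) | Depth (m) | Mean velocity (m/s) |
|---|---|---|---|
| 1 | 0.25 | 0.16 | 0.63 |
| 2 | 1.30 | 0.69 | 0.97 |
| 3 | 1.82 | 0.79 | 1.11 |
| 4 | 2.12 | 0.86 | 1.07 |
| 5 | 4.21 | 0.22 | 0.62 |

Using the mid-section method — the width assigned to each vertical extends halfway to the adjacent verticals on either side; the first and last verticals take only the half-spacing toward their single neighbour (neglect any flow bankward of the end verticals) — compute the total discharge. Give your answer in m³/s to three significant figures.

w_1 = (1.30 − 0.25)/2 = 0.525 m; q_1 = 0.63 × 0.16 × 0.525 = 0.05292 m³/s
w_2 = (1.82 − 0.25)/2 = 0.785 m; q_2 = 0.97 × 0.69 × 0.785 = 0.5254 m³/s
w_3 = (2.12 − 1.30)/2 = 0.41 m; q_3 = 1.11 × 0.79 × 0.41 = 0.3595 m³/s
w_4 = (4.21 − 1.82)/2 = 1.195 m; q_4 = 1.07 × 0.86 × 1.195 = 1.100 m³/s
w_5 = (4.21 − 2.12)/2 = 1.045 m; q_5 = 0.62 × 0.22 × 1.045 = 0.1425 m³/s
Q = Σ qᵢ = 2.180 m³/s

2.18 m³/s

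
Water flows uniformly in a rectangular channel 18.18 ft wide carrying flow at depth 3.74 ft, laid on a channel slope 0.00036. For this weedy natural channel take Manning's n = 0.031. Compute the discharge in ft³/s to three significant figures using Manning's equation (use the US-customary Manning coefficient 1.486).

A = b·y = 18.18 × 3.74 = 67.99 ft²
P = b + 2y = 18.18 + 2×3.74 = 25.66 ft
R = A/P = 67.99/25.66 = 2.650 ft
Q = (1.486/n)·A·R^(2/3)·S^(1/2) = (1.486/0.031) × 67.99 × 2.650^(2/3) × 0.00036^(1/2) = 118.4 ft³/s

118 ft³/s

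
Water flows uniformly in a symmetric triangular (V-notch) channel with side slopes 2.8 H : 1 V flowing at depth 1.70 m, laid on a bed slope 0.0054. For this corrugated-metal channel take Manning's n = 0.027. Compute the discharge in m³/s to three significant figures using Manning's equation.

19.0 m³/s

A = z·y² = 2.8×1.70² = 8.092 m²
P = 2y√(1+z²) = 2×1.70×√(1+2.8²) = 10.11 m
R = A/P = 8.092/10.11 = 0.8005 m
Q = (1/n)·A·R^(2/3)·S^(1/2) = (1/0.027) × 8.092 × 0.8005^(2/3) × 0.0054^(1/2) = 18.99 m³/s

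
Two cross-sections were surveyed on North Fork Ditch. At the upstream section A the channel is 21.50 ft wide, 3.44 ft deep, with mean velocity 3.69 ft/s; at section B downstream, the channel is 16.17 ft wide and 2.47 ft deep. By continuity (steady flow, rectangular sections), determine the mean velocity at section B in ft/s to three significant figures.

6.83 ft/s

Q = A₁V₁ = (21.50×3.44) × 3.69 = 272.9 ft³/s
A₂ = 16.17 × 2.47 = 39.94 ft²
V₂ = Q/A₂ = 272.9/39.94 = 6.833 ft/s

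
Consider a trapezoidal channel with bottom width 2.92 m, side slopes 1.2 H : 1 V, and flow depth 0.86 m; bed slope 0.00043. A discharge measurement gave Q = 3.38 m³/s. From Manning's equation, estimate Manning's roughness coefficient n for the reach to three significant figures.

0.0149

A = (b + z·y)·y = (2.92 + 1.2×0.86)×0.86 = 3.399 m²
P = b + 2y√(1+z²) = 2.92 + 2×0.86×√(1+1.2²) = 5.607 m
R = A/P = 3.399/5.607 = 0.6062 m
n = (1/Q)·A·R^(2/3)·S^(1/2) = (1/3.38) × 3.399 × 0.7163 × 0.02074 = 0.01493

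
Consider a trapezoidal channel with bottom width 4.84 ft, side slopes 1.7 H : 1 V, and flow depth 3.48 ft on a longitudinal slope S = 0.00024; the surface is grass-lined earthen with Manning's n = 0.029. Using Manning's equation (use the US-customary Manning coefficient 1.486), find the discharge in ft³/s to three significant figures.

47.4 ft³/s

A = (b + z·y)·y = (4.84 + 1.7×3.48)×3.48 = 37.43 ft²
P = b + 2y√(1+z²) = 4.84 + 2×3.48×√(1+1.7²) = 18.57 ft
R = A/P = 37.43/18.57 = 2.016 ft
Q = (1.486/n)·A·R^(2/3)·S^(1/2) = (1.486/0.029) × 37.43 × 2.016^(2/3) × 0.00024^(1/2) = 47.42 ft³/s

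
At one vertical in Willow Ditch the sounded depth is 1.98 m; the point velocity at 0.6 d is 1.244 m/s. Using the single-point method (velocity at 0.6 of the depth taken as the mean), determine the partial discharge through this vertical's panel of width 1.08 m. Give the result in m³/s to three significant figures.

2.66 m³/s

v̄ = v₀.₆ = 1.244 m/s
q = v̄ × d × w = 1.244 × 1.98 × 1.08 = 2.660 m³/s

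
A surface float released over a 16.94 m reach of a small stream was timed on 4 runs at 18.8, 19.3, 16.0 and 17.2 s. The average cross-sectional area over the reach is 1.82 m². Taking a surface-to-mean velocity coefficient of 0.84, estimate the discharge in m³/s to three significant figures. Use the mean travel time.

1.45 m³/s

t̄ = (18.8 + 19.3 + 16.0 + 17.2) / 4 = 17.825 s
v_surface = L / t̄ = 16.94 / 17.825 = 0.9504 m/s
v_mean = 0.84 × 0.9504 = 0.7983 m/s
Q = A × v_mean = 1.82 × 0.7983 = 1.453 m³/s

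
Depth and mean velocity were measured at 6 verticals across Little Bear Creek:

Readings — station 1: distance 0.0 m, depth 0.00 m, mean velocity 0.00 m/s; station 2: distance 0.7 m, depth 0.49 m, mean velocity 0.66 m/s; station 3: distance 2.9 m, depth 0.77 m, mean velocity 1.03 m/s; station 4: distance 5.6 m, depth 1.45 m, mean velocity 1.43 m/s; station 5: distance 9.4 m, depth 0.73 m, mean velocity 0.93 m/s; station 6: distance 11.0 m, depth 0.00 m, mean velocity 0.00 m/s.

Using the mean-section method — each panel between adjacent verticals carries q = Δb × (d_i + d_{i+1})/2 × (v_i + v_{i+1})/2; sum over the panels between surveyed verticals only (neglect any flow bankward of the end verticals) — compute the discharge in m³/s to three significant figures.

10.1 m³/s

Panel 1-2: Δb = 0.7 m, d̄ = (0.00+0.49)/2 = 0.245, v̄ = (0.00+0.66)/2 = 0.33 → q = 0.7×0.245×0.33 = 0.05660 m³/s
Panel 2-3: Δb = 2.2 m, d̄ = (0.49+0.77)/2 = 0.63, v̄ = (0.66+1.03)/2 = 0.845 → q = 2.2×0.63×0.845 = 1.171 m³/s
Panel 3-4: Δb = 2.7 m, d̄ = (0.77+1.45)/2 = 1.11, v̄ = (1.03+1.43)/2 = 1.23 → q = 2.7×1.11×1.23 = 3.686 m³/s
Panel 4-5: Δb = 3.8 m, d̄ = (1.45+0.73)/2 = 1.09, v̄ = (1.43+0.93)/2 = 1.18 → q = 3.8×1.09×1.18 = 4.888 m³/s
Panel 5-6: Δb = 1.6 m, d̄ = (0.73+0.00)/2 = 0.365, v̄ = (0.93+0.00)/2 = 0.465 → q = 1.6×0.365×0.465 = 0.2716 m³/s
Q = Σ q = 10.07 m³/s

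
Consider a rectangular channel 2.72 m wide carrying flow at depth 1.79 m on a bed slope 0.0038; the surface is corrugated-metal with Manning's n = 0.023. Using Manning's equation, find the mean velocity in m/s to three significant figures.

A = b·y = 2.72 × 1.79 = 4.869 m²
P = b + 2y = 2.72 + 2×1.79 = 6.300 m
R = A/P = 4.869/6.300 = 0.7728 m
Q = (1/n)·A·R^(2/3)·S^(1/2) = (1/0.023) × 4.869 × 0.7728^(2/3) × 0.0038^(1/2) = 10.99 m³/s
V = Q/A = 10.99/4.869 = 2.257 m/s

2.26 m/s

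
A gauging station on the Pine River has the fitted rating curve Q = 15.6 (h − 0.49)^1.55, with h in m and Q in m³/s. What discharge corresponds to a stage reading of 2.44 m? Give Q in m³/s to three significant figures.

Q = 15.6 × (2.44 − 0.49)^1.55 = 15.6 × 1.95^1.55 = 43.92 m³/s

43.9 m³/s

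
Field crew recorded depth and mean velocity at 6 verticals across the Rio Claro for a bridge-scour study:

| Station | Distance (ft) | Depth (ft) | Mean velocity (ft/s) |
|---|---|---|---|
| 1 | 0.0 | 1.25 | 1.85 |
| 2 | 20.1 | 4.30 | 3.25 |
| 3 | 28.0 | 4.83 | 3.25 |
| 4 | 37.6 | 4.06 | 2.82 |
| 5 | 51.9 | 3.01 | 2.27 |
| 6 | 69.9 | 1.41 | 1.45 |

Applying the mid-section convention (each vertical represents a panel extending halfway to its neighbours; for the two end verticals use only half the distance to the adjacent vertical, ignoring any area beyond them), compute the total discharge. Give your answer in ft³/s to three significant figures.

622 ft³/s

w_1 = (20.1 − 0.0)/2 = 10.05 ft; q_1 = 1.85 × 1.25 × 10.05 = 23.24 ft³/s
w_2 = (28.0 − 0.0)/2 = 14 ft; q_2 = 3.25 × 4.30 × 14 = 195.7 ft³/s
w_3 = (37.6 − 20.1)/2 = 8.75 ft; q_3 = 3.25 × 4.83 × 8.75 = 137.4 ft³/s
w_4 = (51.9 − 28.0)/2 = 11.95 ft; q_4 = 2.82 × 4.06 × 11.95 = 136.8 ft³/s
w_5 = (69.9 − 37.6)/2 = 16.15 ft; q_5 = 2.27 × 3.01 × 16.15 = 110.3 ft³/s
w_6 = (69.9 − 51.9)/2 = 9 ft; q_6 = 1.45 × 1.41 × 9 = 18.40 ft³/s
Q = Σ qᵢ = 621.8 ft³/s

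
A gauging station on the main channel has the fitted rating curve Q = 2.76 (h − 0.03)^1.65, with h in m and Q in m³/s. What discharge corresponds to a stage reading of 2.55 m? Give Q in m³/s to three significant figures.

12.7 m³/s

Q = 2.76 × (2.55 − 0.03)^1.65 = 2.76 × 2.52^1.65 = 12.68 m³/s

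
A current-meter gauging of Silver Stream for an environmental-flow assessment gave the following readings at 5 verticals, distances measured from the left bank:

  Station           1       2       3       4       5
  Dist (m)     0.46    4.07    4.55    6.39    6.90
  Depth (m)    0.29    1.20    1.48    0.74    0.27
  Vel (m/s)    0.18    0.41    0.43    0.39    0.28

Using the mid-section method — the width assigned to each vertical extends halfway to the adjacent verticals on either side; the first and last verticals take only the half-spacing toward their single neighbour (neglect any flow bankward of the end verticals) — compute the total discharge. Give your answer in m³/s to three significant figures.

2.20 m³/s

w_1 = (4.07 − 0.46)/2 = 1.805 m; q_1 = 0.18 × 0.29 × 1.805 = 0.09422 m³/s
w_2 = (4.55 − 0.46)/2 = 2.045 m; q_2 = 0.41 × 1.20 × 2.045 = 1.006 m³/s
w_3 = (6.39 − 4.07)/2 = 1.16 m; q_3 = 0.43 × 1.48 × 1.16 = 0.7382 m³/s
w_4 = (6.90 − 4.55)/2 = 1.175 m; q_4 = 0.39 × 0.74 × 1.175 = 0.3391 m³/s
w_5 = (6.90 − 6.39)/2 = 0.255 m; q_5 = 0.28 × 0.27 × 0.255 = 0.01928 m³/s
Q = Σ qᵢ = 2.197 m³/s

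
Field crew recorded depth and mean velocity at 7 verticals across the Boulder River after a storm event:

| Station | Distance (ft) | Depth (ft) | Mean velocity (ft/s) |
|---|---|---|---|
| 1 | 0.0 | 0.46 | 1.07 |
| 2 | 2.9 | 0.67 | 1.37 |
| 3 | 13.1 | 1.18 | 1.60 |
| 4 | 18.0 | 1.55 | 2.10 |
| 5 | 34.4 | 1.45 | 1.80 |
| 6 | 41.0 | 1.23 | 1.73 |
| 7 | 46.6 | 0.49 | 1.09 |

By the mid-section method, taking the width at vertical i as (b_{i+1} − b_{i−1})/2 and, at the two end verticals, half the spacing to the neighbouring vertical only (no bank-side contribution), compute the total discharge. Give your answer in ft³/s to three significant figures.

w_1 = (2.9 − 0.0)/2 = 1.45 ft; q_1 = 1.07 × 0.46 × 1.45 = 0.7137 ft³/s
w_2 = (13.1 − 0.0)/2 = 6.55 ft; q_2 = 1.37 × 0.67 × 6.55 = 6.012 ft³/s
w_3 = (18.0 − 2.9)/2 = 7.55 ft; q_3 = 1.60 × 1.18 × 7.55 = 14.25 ft³/s
w_4 = (34.4 − 13.1)/2 = 10.65 ft; q_4 = 2.10 × 1.55 × 10.65 = 34.67 ft³/s
w_5 = (41.0 − 18.0)/2 = 11.5 ft; q_5 = 1.80 × 1.45 × 11.5 = 30.02 ft³/s
w_6 = (46.6 − 34.4)/2 = 6.1 ft; q_6 = 1.73 × 1.23 × 6.1 = 12.98 ft³/s
w_7 = (46.6 − 41.0)/2 = 2.8 ft; q_7 = 1.09 × 0.49 × 2.8 = 1.495 ft³/s
Q = Σ qᵢ = 100.1 ft³/s

100 ft³/s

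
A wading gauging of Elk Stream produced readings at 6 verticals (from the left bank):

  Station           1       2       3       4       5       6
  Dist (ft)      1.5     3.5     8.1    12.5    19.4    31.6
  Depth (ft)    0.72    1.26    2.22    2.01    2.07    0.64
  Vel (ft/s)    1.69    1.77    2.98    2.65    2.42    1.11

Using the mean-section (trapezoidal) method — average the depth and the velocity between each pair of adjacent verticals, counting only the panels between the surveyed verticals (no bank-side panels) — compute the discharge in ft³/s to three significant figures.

113 ft³/s

Panel 1-2: Δb = 2 ft, d̄ = (0.72+1.26)/2 = 0.99, v̄ = (1.69+1.77)/2 = 1.73 → q = 2×0.99×1.73 = 3.425 ft³/s
Panel 2-3: Δb = 4.6 ft, d̄ = (1.26+2.22)/2 = 1.74, v̄ = (1.77+2.98)/2 = 2.375 → q = 4.6×1.74×2.375 = 19.01 ft³/s
Panel 3-4: Δb = 4.4 ft, d̄ = (2.22+2.01)/2 = 2.115, v̄ = (2.98+2.65)/2 = 2.815 → q = 4.4×2.115×2.815 = 26.20 ft³/s
Panel 4-5: Δb = 6.9 ft, d̄ = (2.01+2.07)/2 = 2.04, v̄ = (2.65+2.42)/2 = 2.535 → q = 6.9×2.04×2.535 = 35.68 ft³/s
Panel 5-6: Δb = 12.2 ft, d̄ = (2.07+0.64)/2 = 1.355, v̄ = (2.42+1.11)/2 = 1.765 → q = 12.2×1.355×1.765 = 29.18 ft³/s
Q = Σ q = 113.5 ft³/s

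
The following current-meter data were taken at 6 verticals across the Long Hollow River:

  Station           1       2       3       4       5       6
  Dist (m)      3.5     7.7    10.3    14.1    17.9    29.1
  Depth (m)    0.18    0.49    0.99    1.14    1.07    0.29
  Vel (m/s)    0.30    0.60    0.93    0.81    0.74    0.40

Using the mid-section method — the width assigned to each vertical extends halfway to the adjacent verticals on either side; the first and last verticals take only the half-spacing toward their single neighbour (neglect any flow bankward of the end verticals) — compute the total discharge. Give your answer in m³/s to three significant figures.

w_1 = (7.7 − 3.5)/2 = 2.1 m; q_1 = 0.30 × 0.18 × 2.1 = 0.1134 m³/s
w_2 = (10.3 − 3.5)/2 = 3.4 m; q_2 = 0.60 × 0.49 × 3.4 = 0.9996 m³/s
w_3 = (14.1 − 7.7)/2 = 3.2 m; q_3 = 0.93 × 0.99 × 3.2 = 2.946 m³/s
w_4 = (17.9 − 10.3)/2 = 3.8 m; q_4 = 0.81 × 1.14 × 3.8 = 3.509 m³/s
w_5 = (29.1 − 14.1)/2 = 7.5 m; q_5 = 0.74 × 1.07 × 7.5 = 5.939 m³/s
w_6 = (29.1 − 17.9)/2 = 5.6 m; q_6 = 0.40 × 0.29 × 5.6 = 0.6496 m³/s
Q = Σ qᵢ = 14.16 m³/s

14.2 m³/s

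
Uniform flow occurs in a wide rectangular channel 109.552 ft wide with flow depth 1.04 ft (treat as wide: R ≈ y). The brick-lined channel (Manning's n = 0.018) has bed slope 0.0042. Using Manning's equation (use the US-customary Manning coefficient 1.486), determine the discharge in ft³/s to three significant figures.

A = b·y = 109.552 × 1.04 = 113.9 ft²
Wide channel: R ≈ y = 1.04 ft
Q = (1.486/n)·A·R^(2/3)·S^(1/2) = (1.486/0.018) × 113.9 × 1.040^(2/3) × 0.0042^(1/2) = 625.7 ft³/s

626 ft³/s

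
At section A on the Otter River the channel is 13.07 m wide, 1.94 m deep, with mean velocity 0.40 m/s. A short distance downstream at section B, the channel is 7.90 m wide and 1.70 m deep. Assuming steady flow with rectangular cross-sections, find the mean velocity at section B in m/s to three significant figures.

Q = A₁V₁ = (13.07×1.94) × 0.40 = 10.14 m³/s
A₂ = 7.90 × 1.70 = 13.43 m²
V₂ = Q/A₂ = 10.14/13.43 = 0.7552 m/s

0.755 m/s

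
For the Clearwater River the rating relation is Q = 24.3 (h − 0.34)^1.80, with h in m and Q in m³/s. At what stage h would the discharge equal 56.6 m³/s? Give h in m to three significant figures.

h − h₀ = (Q/C)^(1/b) = (56.6/24.3)^(1/1.80) = 1.600 m
h = 0.34 + 1.600 = 1.940 m

1.94 m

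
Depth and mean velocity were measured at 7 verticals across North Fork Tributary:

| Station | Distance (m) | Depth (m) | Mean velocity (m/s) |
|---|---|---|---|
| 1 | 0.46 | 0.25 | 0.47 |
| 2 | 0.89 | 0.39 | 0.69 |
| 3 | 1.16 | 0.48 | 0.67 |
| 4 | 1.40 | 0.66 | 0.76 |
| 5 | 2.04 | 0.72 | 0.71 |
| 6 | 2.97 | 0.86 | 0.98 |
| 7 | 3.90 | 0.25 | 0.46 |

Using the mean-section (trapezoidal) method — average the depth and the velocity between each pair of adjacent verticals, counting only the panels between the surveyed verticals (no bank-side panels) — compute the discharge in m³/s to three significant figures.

Panel 1-2: Δb = 0.43 m, d̄ = (0.25+0.39)/2 = 0.32, v̄ = (0.47+0.69)/2 = 0.58 → q = 0.43×0.32×0.58 = 0.07981 m³/s
Panel 2-3: Δb = 0.27 m, d̄ = (0.39+0.48)/2 = 0.435, v̄ = (0.69+0.67)/2 = 0.68 → q = 0.27×0.435×0.68 = 0.07987 m³/s
Panel 3-4: Δb = 0.24 m, d̄ = (0.48+0.66)/2 = 0.57, v̄ = (0.67+0.76)/2 = 0.715 → q = 0.24×0.57×0.715 = 0.09781 m³/s
Panel 4-5: Δb = 0.64 m, d̄ = (0.66+0.72)/2 = 0.69, v̄ = (0.76+0.71)/2 = 0.735 → q = 0.64×0.69×0.735 = 0.3246 m³/s
Panel 5-6: Δb = 0.93 m, d̄ = (0.72+0.86)/2 = 0.79, v̄ = (0.71+0.98)/2 = 0.845 → q = 0.93×0.79×0.845 = 0.6208 m³/s
Panel 6-7: Δb = 0.93 m, d̄ = (0.86+0.25)/2 = 0.555, v̄ = (0.98+0.46)/2 = 0.72 → q = 0.93×0.555×0.72 = 0.3716 m³/s
Q = Σ q = 1.575 m³/s

1.57 m³/s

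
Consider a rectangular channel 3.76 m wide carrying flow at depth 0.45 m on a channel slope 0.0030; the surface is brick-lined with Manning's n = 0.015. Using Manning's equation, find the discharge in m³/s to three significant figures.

3.14 m³/s

A = b·y = 3.76 × 0.45 = 1.692 m²
P = b + 2y = 3.76 + 2×0.45 = 4.660 m
R = A/P = 1.692/4.660 = 0.3631 m
Q = (1/n)·A·R^(2/3)·S^(1/2) = (1/0.015) × 1.692 × 0.3631^(2/3) × 0.0030^(1/2) = 3.144 m³/s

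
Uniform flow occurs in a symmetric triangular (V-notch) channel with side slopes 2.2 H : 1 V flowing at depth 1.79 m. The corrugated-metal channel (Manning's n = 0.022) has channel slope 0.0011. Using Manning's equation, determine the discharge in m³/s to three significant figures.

A = z·y² = 2.2×1.79² = 7.049 m²
P = 2y√(1+z²) = 2×1.79×√(1+2.2²) = 8.651 m
R = A/P = 7.049/8.651 = 0.8148 m
Q = (1/n)·A·R^(2/3)·S^(1/2) = (1/0.022) × 7.049 × 0.8148^(2/3) × 0.0011^(1/2) = 9.270 m³/s

9.27 m³/s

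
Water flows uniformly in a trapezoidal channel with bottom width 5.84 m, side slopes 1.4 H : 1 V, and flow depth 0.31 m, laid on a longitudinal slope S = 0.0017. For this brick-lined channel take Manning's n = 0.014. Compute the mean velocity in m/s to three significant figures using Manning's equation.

1.27 m/s

A = (b + z·y)·y = (5.84 + 1.4×0.31)×0.31 = 1.945 m²
P = b + 2y√(1+z²) = 5.84 + 2×0.31×√(1+1.4²) = 6.907 m
R = A/P = 1.945/6.907 = 0.2816 m
Q = (1/n)·A·R^(2/3)·S^(1/2) = (1/0.014) × 1.945 × 0.2816^(2/3) × 0.0017^(1/2) = 2.461 m³/s
V = Q/A = 2.461/1.945 = 1.265 m/s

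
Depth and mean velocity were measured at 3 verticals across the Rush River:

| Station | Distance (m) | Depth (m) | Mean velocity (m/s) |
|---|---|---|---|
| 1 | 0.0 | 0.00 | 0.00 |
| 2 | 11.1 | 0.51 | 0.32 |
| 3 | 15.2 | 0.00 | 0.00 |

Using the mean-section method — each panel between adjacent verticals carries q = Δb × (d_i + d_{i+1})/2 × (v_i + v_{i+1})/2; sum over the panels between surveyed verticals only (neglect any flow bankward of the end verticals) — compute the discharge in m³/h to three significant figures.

Panel 1-2: Δb = 11.1 m, d̄ = (0.00+0.51)/2 = 0.255, v̄ = (0.00+0.32)/2 = 0.16 → q = 11.1×0.255×0.16 = 0.4529 m³/s
Panel 2-3: Δb = 4.1 m, d̄ = (0.51+0.00)/2 = 0.255, v̄ = (0.32+0.00)/2 = 0.16 → q = 4.1×0.255×0.16 = 0.1673 m³/s
Q = Σ q = 0.6202 m³/s
= 0.6202 × 3600 = 2233 m³/h

2230 m³/h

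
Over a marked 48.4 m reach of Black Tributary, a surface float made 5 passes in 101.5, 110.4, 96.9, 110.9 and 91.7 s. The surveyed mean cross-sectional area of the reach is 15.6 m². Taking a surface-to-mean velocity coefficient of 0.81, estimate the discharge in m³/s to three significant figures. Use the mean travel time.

t̄ = (101.5 + 110.4 + 96.9 + 110.9 + 91.7) / 5 = 102.28 s
v_surface = L / t̄ = 48.4 / 102.28 = 0.4732 m/s
v_mean = 0.81 × 0.4732 = 0.3833 m/s
Q = A × v_mean = 15.6 × 0.3833 = 5.979 m³/s

5.98 m³/s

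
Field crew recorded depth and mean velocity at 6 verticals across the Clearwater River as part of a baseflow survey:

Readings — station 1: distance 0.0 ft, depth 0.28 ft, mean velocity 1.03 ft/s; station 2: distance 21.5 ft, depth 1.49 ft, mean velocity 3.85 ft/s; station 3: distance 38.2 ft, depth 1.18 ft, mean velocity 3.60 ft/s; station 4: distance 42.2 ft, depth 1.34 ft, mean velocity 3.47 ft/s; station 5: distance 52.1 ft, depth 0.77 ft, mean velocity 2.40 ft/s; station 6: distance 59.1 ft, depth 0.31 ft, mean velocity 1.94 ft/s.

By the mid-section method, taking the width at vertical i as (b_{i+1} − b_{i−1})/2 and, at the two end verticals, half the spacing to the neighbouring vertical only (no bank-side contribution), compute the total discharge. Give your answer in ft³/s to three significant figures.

207 ft³/s

w_1 = (21.5 − 0.0)/2 = 10.75 ft; q_1 = 1.03 × 0.28 × 10.75 = 3.100 ft³/s
w_2 = (38.2 − 0.0)/2 = 19.1 ft; q_2 = 3.85 × 1.49 × 19.1 = 109.6 ft³/s
w_3 = (42.2 − 21.5)/2 = 10.35 ft; q_3 = 3.60 × 1.18 × 10.35 = 43.97 ft³/s
w_4 = (52.1 − 38.2)/2 = 6.95 ft; q_4 = 3.47 × 1.34 × 6.95 = 32.32 ft³/s
w_5 = (59.1 − 42.2)/2 = 8.45 ft; q_5 = 2.40 × 0.77 × 8.45 = 15.62 ft³/s
w_6 = (59.1 − 52.1)/2 = 3.5 ft; q_6 = 1.94 × 0.31 × 3.5 = 2.105 ft³/s
Q = Σ qᵢ = 206.7 ft³/s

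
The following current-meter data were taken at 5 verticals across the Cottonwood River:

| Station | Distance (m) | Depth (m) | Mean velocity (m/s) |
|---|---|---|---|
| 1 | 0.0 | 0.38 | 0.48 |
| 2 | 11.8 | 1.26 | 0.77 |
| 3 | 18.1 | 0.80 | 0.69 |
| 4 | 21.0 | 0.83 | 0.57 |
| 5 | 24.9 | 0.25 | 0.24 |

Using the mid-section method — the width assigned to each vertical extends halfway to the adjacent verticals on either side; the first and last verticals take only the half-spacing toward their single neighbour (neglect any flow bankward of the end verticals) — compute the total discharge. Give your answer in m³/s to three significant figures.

14.1 m³/s

w_1 = (11.8 − 0.0)/2 = 5.9 m; q_1 = 0.48 × 0.38 × 5.9 = 1.076 m³/s
w_2 = (18.1 − 0.0)/2 = 9.05 m; q_2 = 0.77 × 1.26 × 9.05 = 8.780 m³/s
w_3 = (21.0 − 11.8)/2 = 4.6 m; q_3 = 0.69 × 0.80 × 4.6 = 2.539 m³/s
w_4 = (24.9 − 18.1)/2 = 3.4 m; q_4 = 0.57 × 0.83 × 3.4 = 1.609 m³/s
w_5 = (24.9 − 21.0)/2 = 1.95 m; q_5 = 0.24 × 0.25 × 1.95 = 0.1170 m³/s
Q = Σ qᵢ = 14.12 m³/s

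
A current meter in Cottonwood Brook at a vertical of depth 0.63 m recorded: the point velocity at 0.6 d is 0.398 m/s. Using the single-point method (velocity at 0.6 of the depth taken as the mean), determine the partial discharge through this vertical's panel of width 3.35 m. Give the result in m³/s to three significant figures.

v̄ = v₀.₆ = 0.398 m/s
q = v̄ × d × w = 0.3980 × 0.63 × 3.35 = 0.8400 m³/s

0.840 m³/s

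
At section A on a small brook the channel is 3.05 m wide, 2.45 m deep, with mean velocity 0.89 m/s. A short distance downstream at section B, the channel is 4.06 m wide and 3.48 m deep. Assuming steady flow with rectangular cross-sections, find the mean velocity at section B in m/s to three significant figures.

Q = A₁V₁ = (3.05×2.45) × 0.89 = 6.651 m³/s
A₂ = 4.06 × 3.48 = 14.13 m²
V₂ = Q/A₂ = 6.651/14.13 = 0.4707 m/s

0.471 m/s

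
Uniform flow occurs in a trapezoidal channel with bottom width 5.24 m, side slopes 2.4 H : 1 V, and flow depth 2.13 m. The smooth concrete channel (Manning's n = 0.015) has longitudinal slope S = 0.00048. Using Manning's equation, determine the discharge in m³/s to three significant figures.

A = (b + z·y)·y = (5.24 + 2.4×2.13)×2.13 = 22.05 m²
P = b + 2y√(1+z²) = 5.24 + 2×2.13×√(1+2.4²) = 16.32 m
R = A/P = 22.05/16.32 = 1.351 m
Q = (1/n)·A·R^(2/3)·S^(1/2) = (1/0.015) × 22.05 × 1.351^(2/3) × 0.00048^(1/2) = 39.37 m³/s

39.4 m³/s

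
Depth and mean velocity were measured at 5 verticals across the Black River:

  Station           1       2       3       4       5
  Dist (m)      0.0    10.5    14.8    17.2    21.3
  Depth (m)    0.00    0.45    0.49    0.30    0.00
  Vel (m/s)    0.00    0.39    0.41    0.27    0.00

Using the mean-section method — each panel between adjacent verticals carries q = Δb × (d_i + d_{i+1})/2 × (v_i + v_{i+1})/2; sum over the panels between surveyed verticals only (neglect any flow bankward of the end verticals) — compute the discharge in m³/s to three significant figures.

Panel 1-2: Δb = 10.5 m, d̄ = (0.00+0.45)/2 = 0.225, v̄ = (0.00+0.39)/2 = 0.195 → q = 10.5×0.225×0.195 = 0.4607 m³/s
Panel 2-3: Δb = 4.3 m, d̄ = (0.45+0.49)/2 = 0.47, v̄ = (0.39+0.41)/2 = 0.4 → q = 4.3×0.47×0.4 = 0.8084 m³/s
Panel 3-4: Δb = 2.4 m, d̄ = (0.49+0.30)/2 = 0.395, v̄ = (0.41+0.27)/2 = 0.34 → q = 2.4×0.395×0.34 = 0.3223 m³/s
Panel 4-5: Δb = 4.1 m, d̄ = (0.30+0.00)/2 = 0.15, v̄ = (0.27+0.00)/2 = 0.135 → q = 4.1×0.15×0.135 = 0.08303 m³/s
Q = Σ q = 1.674 m³/s

1.67 m³/s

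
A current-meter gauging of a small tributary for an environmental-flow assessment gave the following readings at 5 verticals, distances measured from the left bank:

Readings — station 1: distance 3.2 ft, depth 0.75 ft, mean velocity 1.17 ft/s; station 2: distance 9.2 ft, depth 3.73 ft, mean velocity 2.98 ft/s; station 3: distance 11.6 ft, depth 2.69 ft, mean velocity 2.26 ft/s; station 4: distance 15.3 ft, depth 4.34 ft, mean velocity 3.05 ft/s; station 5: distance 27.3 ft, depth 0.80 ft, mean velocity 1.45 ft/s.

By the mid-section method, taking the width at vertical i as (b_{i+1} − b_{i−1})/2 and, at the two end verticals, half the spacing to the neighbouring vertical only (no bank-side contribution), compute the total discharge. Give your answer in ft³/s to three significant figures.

179 ft³/s

w_1 = (9.2 − 3.2)/2 = 3 ft; q_1 = 1.17 × 0.75 × 3 = 2.633 ft³/s
w_2 = (11.6 − 3.2)/2 = 4.2 ft; q_2 = 2.98 × 3.73 × 4.2 = 46.68 ft³/s
w_3 = (15.3 − 9.2)/2 = 3.05 ft; q_3 = 2.26 × 2.69 × 3.05 = 18.54 ft³/s
w_4 = (27.3 − 11.6)/2 = 7.85 ft; q_4 = 3.05 × 4.34 × 7.85 = 103.9 ft³/s
w_5 = (27.3 − 15.3)/2 = 6 ft; q_5 = 1.45 × 0.80 × 6 = 6.960 ft³/s
Q = Σ qᵢ = 178.7 ft³/s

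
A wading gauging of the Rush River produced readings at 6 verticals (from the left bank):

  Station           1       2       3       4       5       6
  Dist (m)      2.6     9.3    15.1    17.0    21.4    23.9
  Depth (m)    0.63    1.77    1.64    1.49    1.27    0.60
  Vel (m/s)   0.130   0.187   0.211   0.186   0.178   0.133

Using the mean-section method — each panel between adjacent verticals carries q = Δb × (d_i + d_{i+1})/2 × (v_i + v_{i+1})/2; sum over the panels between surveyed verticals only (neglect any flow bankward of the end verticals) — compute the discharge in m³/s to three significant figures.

Panel 1-2: Δb = 6.7 m, d̄ = (0.63+1.77)/2 = 1.2, v̄ = (0.130+0.187)/2 = 0.1585 → q = 6.7×1.2×0.1585 = 1.274 m³/s
Panel 2-3: Δb = 5.8 m, d̄ = (1.77+1.64)/2 = 1.705, v̄ = (0.187+0.211)/2 = 0.199 → q = 5.8×1.705×0.199 = 1.968 m³/s
Panel 3-4: Δb = 1.9 m, d̄ = (1.64+1.49)/2 = 1.565, v̄ = (0.211+0.186)/2 = 0.1985 → q = 1.9×1.565×0.1985 = 0.5902 m³/s
Panel 4-5: Δb = 4.4 m, d̄ = (1.49+1.27)/2 = 1.38, v̄ = (0.186+0.178)/2 = 0.182 → q = 4.4×1.38×0.182 = 1.105 m³/s
Panel 5-6: Δb = 2.5 m, d̄ = (1.27+0.60)/2 = 0.935, v̄ = (0.178+0.133)/2 = 0.1555 → q = 2.5×0.935×0.1555 = 0.3635 m³/s
Q = Σ q = 5.301 m³/s

5.30 m³/s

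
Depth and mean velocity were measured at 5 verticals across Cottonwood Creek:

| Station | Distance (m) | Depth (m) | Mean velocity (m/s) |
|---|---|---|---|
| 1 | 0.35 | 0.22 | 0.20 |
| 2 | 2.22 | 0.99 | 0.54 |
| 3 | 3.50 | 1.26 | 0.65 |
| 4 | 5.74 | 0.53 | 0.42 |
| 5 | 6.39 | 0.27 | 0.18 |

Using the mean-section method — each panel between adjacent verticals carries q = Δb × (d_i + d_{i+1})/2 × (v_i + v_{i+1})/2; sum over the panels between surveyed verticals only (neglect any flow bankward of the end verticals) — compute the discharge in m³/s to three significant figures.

Panel 1-2: Δb = 1.87 m, d̄ = (0.22+0.99)/2 = 0.605, v̄ = (0.20+0.54)/2 = 0.37 → q = 1.87×0.605×0.37 = 0.4186 m³/s
Panel 2-3: Δb = 1.28 m, d̄ = (0.99+1.26)/2 = 1.125, v̄ = (0.54+0.65)/2 = 0.595 → q = 1.28×1.125×0.595 = 0.8568 m³/s
Panel 3-4: Δb = 2.24 m, d̄ = (1.26+0.53)/2 = 0.895, v̄ = (0.65+0.42)/2 = 0.535 → q = 2.24×0.895×0.535 = 1.073 m³/s
Panel 4-5: Δb = 0.65 m, d̄ = (0.53+0.27)/2 = 0.4, v̄ = (0.42+0.18)/2 = 0.3 → q = 0.65×0.4×0.3 = 0.07800 m³/s
Q = Σ q = 2.426 m³/s

2.43 m³/s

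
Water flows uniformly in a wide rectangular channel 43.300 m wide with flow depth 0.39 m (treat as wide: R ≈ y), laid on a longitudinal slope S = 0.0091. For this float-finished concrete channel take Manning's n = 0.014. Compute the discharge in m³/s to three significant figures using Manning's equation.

A = b·y = 43.300 × 0.39 = 16.89 m²
Wide channel: R ≈ y = 0.39 m
Q = (1/n)·A·R^(2/3)·S^(1/2) = (1/0.014) × 16.89 × 0.3900^(2/3) × 0.0091^(1/2) = 61.42 m³/s

61.4 m³/s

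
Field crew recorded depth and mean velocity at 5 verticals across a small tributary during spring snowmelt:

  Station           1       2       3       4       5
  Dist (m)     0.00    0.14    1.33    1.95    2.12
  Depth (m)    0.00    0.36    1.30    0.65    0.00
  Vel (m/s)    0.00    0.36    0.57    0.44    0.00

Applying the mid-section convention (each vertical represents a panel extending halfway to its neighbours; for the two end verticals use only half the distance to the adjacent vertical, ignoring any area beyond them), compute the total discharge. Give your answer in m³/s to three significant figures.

0.870 m³/s

w_2 = (1.33 − 0.00)/2 = 0.665 m; q_2 = 0.36 × 0.36 × 0.665 = 0.08618 m³/s
w_3 = (1.95 − 0.14)/2 = 0.905 m; q_3 = 0.57 × 1.30 × 0.905 = 0.6706 m³/s
w_4 = (2.12 − 1.33)/2 = 0.395 m; q_4 = 0.44 × 0.65 × 0.395 = 0.1130 m³/s
Stations 1, 5 contribute zero (depth or velocity is 0).
Q = Σ qᵢ = 0.8698 m³/s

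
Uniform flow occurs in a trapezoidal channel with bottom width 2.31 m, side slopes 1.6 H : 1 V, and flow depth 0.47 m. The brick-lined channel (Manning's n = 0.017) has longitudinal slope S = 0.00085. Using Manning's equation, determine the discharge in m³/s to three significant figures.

A = (b + z·y)·y = (2.31 + 1.6×0.47)×0.47 = 1.439 m²
P = b + 2y√(1+z²) = 2.31 + 2×0.47×√(1+1.6²) = 4.084 m
R = A/P = 1.439/4.084 = 0.3524 m
Q = (1/n)·A·R^(2/3)·S^(1/2) = (1/0.017) × 1.439 × 0.3524^(2/3) × 0.00085^(1/2) = 1.231 m³/s

1.23 m³/s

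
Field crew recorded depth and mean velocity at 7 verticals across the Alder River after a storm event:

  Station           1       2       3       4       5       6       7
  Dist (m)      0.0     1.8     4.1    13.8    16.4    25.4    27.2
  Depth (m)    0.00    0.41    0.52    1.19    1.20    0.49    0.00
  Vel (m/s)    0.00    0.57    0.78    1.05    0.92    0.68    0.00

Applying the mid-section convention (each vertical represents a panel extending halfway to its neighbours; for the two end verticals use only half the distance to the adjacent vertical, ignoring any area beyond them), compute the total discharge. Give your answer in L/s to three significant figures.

w_2 = (4.1 − 0.0)/2 = 2.05 m; q_2 = 0.57 × 0.41 × 2.05 = 0.4791 m³/s
w_3 = (13.8 − 1.8)/2 = 6 m; q_3 = 0.78 × 0.52 × 6 = 2.434 m³/s
w_4 = (16.4 − 4.1)/2 = 6.15 m; q_4 = 1.05 × 1.19 × 6.15 = 7.684 m³/s
w_5 = (25.4 − 13.8)/2 = 5.8 m; q_5 = 0.92 × 1.20 × 5.8 = 6.403 m³/s
w_6 = (27.2 − 16.4)/2 = 5.4 m; q_6 = 0.68 × 0.49 × 5.4 = 1.799 m³/s
Stations 1, 7 contribute zero (depth or velocity is 0).
Q = Σ qᵢ = 18.80 m³/s
= 18.80 × 1000 = 18800 L/s

18800 L/s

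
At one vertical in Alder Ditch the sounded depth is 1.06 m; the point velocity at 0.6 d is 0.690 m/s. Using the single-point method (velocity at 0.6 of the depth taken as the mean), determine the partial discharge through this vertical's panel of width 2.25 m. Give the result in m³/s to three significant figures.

1.65 m³/s

v̄ = v₀.₆ = 0.690 m/s
q = v̄ × d × w = 0.6900 × 1.06 × 2.25 = 1.646 m³/s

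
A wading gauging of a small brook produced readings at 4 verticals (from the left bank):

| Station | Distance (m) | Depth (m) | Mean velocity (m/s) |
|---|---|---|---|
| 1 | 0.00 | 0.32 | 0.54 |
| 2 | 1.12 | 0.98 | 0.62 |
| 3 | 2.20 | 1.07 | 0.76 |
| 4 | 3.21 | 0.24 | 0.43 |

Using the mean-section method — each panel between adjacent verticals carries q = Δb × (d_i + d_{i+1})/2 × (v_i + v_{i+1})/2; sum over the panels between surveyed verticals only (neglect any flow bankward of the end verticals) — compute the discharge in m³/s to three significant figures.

1.58 m³/s

Panel 1-2: Δb = 1.12 m, d̄ = (0.32+0.98)/2 = 0.65, v̄ = (0.54+0.62)/2 = 0.58 → q = 1.12×0.65×0.58 = 0.4222 m³/s
Panel 2-3: Δb = 1.08 m, d̄ = (0.98+1.07)/2 = 1.025, v̄ = (0.62+0.76)/2 = 0.69 → q = 1.08×1.025×0.69 = 0.7638 m³/s
Panel 3-4: Δb = 1.01 m, d̄ = (1.07+0.24)/2 = 0.655, v̄ = (0.76+0.43)/2 = 0.595 → q = 1.01×0.655×0.595 = 0.3936 m³/s
Q = Σ q = 1.580 m³/s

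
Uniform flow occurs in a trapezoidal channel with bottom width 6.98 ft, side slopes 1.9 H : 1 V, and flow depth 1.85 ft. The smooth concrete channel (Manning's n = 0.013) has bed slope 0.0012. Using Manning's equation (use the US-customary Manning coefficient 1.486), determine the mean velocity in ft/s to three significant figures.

A = (b + z·y)·y = (6.98 + 1.9×1.85)×1.85 = 19.42 ft²
P = b + 2y√(1+z²) = 6.98 + 2×1.85×√(1+1.9²) = 14.92 ft
R = A/P = 19.42/14.92 = 1.301 ft
Q = (1.486/n)·A·R^(2/3)·S^(1/2) = (1.486/0.013) × 19.42 × 1.301^(2/3) × 0.0012^(1/2) = 91.62 ft³/s
V = Q/A = 91.62/19.42 = 4.719 ft/s

4.72 ft/s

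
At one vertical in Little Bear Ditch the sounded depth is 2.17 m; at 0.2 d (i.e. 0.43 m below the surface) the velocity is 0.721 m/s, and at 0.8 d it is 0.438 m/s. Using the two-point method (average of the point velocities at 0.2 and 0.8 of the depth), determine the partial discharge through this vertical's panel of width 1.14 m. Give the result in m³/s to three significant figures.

v̄ = (0.721 + 0.438) / 2 = 0.5795 m/s
q = v̄ × d × w = 0.5795 × 2.17 × 1.14 = 1.434 m³/s

1.43 m³/s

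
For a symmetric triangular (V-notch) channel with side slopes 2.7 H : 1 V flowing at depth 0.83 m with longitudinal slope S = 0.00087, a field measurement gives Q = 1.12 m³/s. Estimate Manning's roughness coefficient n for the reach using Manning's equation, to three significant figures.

A = z·y² = 2.7×0.83² = 1.860 m²
P = 2y√(1+z²) = 2×0.83×√(1+2.7²) = 4.780 m
R = A/P = 1.860/4.780 = 0.3892 m
n = (1/Q)·A·R^(2/3)·S^(1/2) = (1/1.12) × 1.860 × 0.5330 × 0.02950 = 0.02611

0.0261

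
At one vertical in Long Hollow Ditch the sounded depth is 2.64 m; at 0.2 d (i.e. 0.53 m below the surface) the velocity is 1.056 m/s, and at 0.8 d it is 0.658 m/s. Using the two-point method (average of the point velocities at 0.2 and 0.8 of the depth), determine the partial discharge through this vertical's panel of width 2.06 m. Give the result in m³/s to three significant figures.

4.66 m³/s

v̄ = (1.056 + 0.658) / 2 = 0.8570 m/s
q = v̄ × d × w = 0.8570 × 2.64 × 2.06 = 4.661 m³/s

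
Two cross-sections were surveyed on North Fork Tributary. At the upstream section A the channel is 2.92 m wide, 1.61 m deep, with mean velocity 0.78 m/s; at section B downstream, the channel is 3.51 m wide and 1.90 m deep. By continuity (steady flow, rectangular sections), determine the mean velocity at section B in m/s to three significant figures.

Q = A₁V₁ = (2.92×1.61) × 0.78 = 3.667 m³/s
A₂ = 3.51 × 1.90 = 6.669 m²
V₂ = Q/A₂ = 3.667/6.669 = 0.5498 m/s

0.550 m/s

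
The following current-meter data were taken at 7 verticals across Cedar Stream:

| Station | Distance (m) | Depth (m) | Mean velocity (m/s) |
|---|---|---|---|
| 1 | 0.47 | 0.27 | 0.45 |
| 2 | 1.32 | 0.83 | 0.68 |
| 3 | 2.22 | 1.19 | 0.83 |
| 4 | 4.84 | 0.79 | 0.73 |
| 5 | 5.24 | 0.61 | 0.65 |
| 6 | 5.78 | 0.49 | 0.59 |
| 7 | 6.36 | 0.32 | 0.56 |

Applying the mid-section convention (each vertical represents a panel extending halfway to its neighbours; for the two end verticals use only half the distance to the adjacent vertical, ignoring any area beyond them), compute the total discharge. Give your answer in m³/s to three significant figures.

w_1 = (1.32 − 0.47)/2 = 0.425 m; q_1 = 0.45 × 0.27 × 0.425 = 0.05164 m³/s
w_2 = (2.22 − 0.47)/2 = 0.875 m; q_2 = 0.68 × 0.83 × 0.875 = 0.4939 m³/s
w_3 = (4.84 − 1.32)/2 = 1.76 m; q_3 = 0.83 × 1.19 × 1.76 = 1.738 m³/s
w_4 = (5.24 − 2.22)/2 = 1.51 m; q_4 = 0.73 × 0.79 × 1.51 = 0.8708 m³/s
w_5 = (5.78 − 4.84)/2 = 0.47 m; q_5 = 0.65 × 0.61 × 0.47 = 0.1864 m³/s
w_6 = (6.36 − 5.24)/2 = 0.56 m; q_6 = 0.59 × 0.49 × 0.56 = 0.1619 m³/s
w_7 = (6.36 − 5.78)/2 = 0.29 m; q_7 = 0.56 × 0.32 × 0.29 = 0.05197 m³/s
Q = Σ qᵢ = 3.555 m³/s

3.55 m³/s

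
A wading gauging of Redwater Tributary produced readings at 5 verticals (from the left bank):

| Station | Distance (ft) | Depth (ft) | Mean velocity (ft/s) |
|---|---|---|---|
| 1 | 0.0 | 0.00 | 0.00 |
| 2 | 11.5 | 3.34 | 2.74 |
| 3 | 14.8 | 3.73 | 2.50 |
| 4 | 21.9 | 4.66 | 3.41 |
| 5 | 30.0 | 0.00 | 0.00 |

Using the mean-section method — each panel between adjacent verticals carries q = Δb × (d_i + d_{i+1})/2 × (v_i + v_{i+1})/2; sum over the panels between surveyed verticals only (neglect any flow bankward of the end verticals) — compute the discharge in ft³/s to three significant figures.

177 ft³/s

Panel 1-2: Δb = 11.5 ft, d̄ = (0.00+3.34)/2 = 1.67, v̄ = (0.00+2.74)/2 = 1.37 → q = 11.5×1.67×1.37 = 26.31 ft³/s
Panel 2-3: Δb = 3.3 ft, d̄ = (3.34+3.73)/2 = 3.535, v̄ = (2.74+2.50)/2 = 2.62 → q = 3.3×3.535×2.62 = 30.56 ft³/s
Panel 3-4: Δb = 7.1 ft, d̄ = (3.73+4.66)/2 = 4.195, v̄ = (2.50+3.41)/2 = 2.955 → q = 7.1×4.195×2.955 = 88.01 ft³/s
Panel 4-5: Δb = 8.1 ft, d̄ = (4.66+0.00)/2 = 2.33, v̄ = (3.41+0.00)/2 = 1.705 → q = 8.1×2.33×1.705 = 32.18 ft³/s
Q = Σ q = 177.1 ft³/s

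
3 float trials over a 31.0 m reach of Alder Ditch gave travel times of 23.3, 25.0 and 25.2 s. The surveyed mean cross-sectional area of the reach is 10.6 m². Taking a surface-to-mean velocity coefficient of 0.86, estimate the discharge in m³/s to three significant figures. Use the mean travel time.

t̄ = (23.3 + 25.0 + 25.2) / 3 = 24.5 s
v_surface = L / t̄ = 31.0 / 24.5 = 1.265 m/s
v_mean = 0.86 × 1.265 = 1.088 m/s
Q = A × v_mean = 10.6 × 1.088 = 11.53 m³/s

11.5 m³/s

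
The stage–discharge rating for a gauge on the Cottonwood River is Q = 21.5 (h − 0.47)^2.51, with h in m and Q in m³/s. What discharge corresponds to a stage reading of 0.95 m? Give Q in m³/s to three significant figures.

3.41 m³/s

Q = 21.5 × (0.95 − 0.47)^2.51 = 21.5 × 0.48^2.51 = 3.407 m³/s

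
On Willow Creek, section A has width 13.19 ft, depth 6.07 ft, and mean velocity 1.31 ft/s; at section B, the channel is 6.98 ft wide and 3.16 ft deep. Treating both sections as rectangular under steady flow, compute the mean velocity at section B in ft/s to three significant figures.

4.76 ft/s

Q = A₁V₁ = (13.19×6.07) × 1.31 = 104.9 ft³/s
A₂ = 6.98 × 3.16 = 22.06 ft²
V₂ = Q/A₂ = 104.9/22.06 = 4.755 ft/s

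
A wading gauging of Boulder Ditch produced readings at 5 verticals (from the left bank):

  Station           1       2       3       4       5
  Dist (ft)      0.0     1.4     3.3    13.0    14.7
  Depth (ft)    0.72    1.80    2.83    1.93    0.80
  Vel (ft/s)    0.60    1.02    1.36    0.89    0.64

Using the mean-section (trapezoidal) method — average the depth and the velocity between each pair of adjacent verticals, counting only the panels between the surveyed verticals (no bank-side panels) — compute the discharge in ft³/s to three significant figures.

34.4 ft³/s

Panel 1-2: Δb = 1.4 ft, d̄ = (0.72+1.80)/2 = 1.26, v̄ = (0.60+1.02)/2 = 0.81 → q = 1.4×1.26×0.81 = 1.429 ft³/s
Panel 2-3: Δb = 1.9 ft, d̄ = (1.80+2.83)/2 = 2.315, v̄ = (1.02+1.36)/2 = 1.19 → q = 1.9×2.315×1.19 = 5.234 ft³/s
Panel 3-4: Δb = 9.7 ft, d̄ = (2.83+1.93)/2 = 2.38, v̄ = (1.36+0.89)/2 = 1.125 → q = 9.7×2.38×1.125 = 25.97 ft³/s
Panel 4-5: Δb = 1.7 ft, d̄ = (1.93+0.80)/2 = 1.365, v̄ = (0.89+0.64)/2 = 0.765 → q = 1.7×1.365×0.765 = 1.775 ft³/s
Q = Σ q = 34.41 ft³/s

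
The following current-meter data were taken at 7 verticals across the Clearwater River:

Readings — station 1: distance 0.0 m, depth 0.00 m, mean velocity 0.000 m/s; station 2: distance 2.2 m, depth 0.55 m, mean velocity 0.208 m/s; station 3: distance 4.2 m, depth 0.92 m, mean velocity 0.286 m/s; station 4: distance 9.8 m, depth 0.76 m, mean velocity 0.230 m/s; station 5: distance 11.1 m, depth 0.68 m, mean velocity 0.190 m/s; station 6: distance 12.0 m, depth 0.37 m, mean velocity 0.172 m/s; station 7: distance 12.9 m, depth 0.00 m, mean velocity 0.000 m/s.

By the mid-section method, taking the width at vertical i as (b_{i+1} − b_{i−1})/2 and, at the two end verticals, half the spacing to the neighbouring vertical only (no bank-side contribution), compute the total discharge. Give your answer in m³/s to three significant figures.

2.04 m³/s

w_2 = (4.2 − 0.0)/2 = 2.1 m; q_2 = 0.208 × 0.55 × 2.1 = 0.2402 m³/s
w_3 = (9.8 − 2.2)/2 = 3.8 m; q_3 = 0.286 × 0.92 × 3.8 = 0.9999 m³/s
w_4 = (11.1 − 4.2)/2 = 3.45 m; q_4 = 0.230 × 0.76 × 3.45 = 0.6031 m³/s
w_5 = (12.0 − 9.8)/2 = 1.1 m; q_5 = 0.190 × 0.68 × 1.1 = 0.1421 m³/s
w_6 = (12.9 − 11.1)/2 = 0.9 m; q_6 = 0.172 × 0.37 × 0.9 = 0.05728 m³/s
Stations 1, 7 contribute zero (depth or velocity is 0).
Q = Σ qᵢ = 2.043 m³/s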